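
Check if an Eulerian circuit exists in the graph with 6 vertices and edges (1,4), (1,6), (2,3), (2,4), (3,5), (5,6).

Step 1: Find the degree of each vertex:
  deg(1) = 2
  deg(2) = 2
  deg(3) = 2
  deg(4) = 2
  deg(5) = 2
  deg(6) = 2

Step 2: Count vertices with odd degree:
  All vertices have even degree (0 odd-degree vertices)

Step 3: Apply Euler's theorem:
  - Eulerian circuit exists iff graph is connected and all vertices have even degree
  - Eulerian path exists iff graph is connected and has 0 or 2 odd-degree vertices

Graph is connected with 0 odd-degree vertices.
Both Eulerian circuit and Eulerian path exist.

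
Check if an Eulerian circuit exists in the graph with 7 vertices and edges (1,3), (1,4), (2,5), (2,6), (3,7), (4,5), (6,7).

Step 1: Find the degree of each vertex:
  deg(1) = 2
  deg(2) = 2
  deg(3) = 2
  deg(4) = 2
  deg(5) = 2
  deg(6) = 2
  deg(7) = 2

Step 2: Count vertices with odd degree:
  All vertices have even degree (0 odd-degree vertices)

Step 3: Apply Euler's theorem:
  - Eulerian circuit exists iff graph is connected and all vertices have even degree
  - Eulerian path exists iff graph is connected and has 0 or 2 odd-degree vertices

Graph is connected with 0 odd-degree vertices.
Both Eulerian circuit and Eulerian path exist.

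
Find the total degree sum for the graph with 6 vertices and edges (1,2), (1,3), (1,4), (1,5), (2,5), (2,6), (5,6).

Step 1: Count edges incident to each vertex:
  deg(1) = 4 (neighbors: 2, 3, 4, 5)
  deg(2) = 3 (neighbors: 1, 5, 6)
  deg(3) = 1 (neighbors: 1)
  deg(4) = 1 (neighbors: 1)
  deg(5) = 3 (neighbors: 1, 2, 6)
  deg(6) = 2 (neighbors: 2, 5)

Step 2: Sum all degrees:
  4 + 3 + 1 + 1 + 3 + 2 = 14

Verification: sum of degrees = 2 * |E| = 2 * 7 = 14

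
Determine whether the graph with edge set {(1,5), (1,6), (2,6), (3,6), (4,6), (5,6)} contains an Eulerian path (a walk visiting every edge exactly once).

Step 1: Find the degree of each vertex:
  deg(1) = 2
  deg(2) = 1
  deg(3) = 1
  deg(4) = 1
  deg(5) = 2
  deg(6) = 5

Step 2: Count vertices with odd degree:
  Odd-degree vertices: 2, 3, 4, 6 (4 total)

Step 3: Apply Euler's theorem:
  - Eulerian circuit exists iff graph is connected and all vertices have even degree
  - Eulerian path exists iff graph is connected and has 0 or 2 odd-degree vertices

Graph has 4 odd-degree vertices (need 0 or 2).
Neither Eulerian path nor Eulerian circuit exists.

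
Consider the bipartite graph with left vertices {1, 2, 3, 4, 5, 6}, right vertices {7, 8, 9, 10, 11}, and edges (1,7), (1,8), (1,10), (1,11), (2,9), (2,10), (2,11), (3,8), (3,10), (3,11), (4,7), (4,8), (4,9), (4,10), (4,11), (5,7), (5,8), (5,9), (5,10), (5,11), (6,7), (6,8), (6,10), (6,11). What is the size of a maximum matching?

Step 1: List the neighbors of each left vertex:
  1: 7, 8, 10, 11
  2: 9, 10, 11
  3: 8, 10, 11
  4: 7, 8, 9, 10, 11
  5: 7, 8, 9, 10, 11
  6: 7, 8, 10, 11

Step 2: Greedily match left vertices, then look for augmenting paths:
  Match 1 -- 7
  Match 2 -- 9
  Match 3 -- 8
  Match 4 -- 10
  Match 5 -- 11
  No augmenting path remains.

Step 3: Verify this is maximum:
  Matching size 5 = min(|L|, |R|) = min(6, 5), which is an upper bound, so this matching is maximum.

Maximum matching: {(1,7), (2,9), (3,8), (4,10), (5,11)}
Size: 5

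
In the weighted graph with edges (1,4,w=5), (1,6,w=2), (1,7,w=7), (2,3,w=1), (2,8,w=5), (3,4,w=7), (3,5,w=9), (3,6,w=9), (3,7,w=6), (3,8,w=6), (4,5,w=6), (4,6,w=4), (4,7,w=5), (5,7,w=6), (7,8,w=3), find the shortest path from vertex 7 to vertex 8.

Step 1: Build adjacency list with weights:
  1: 4(w=5), 6(w=2), 7(w=7)
  2: 3(w=1), 8(w=5)
  3: 2(w=1), 4(w=7), 5(w=9), 6(w=9), 7(w=6), 8(w=6)
  4: 1(w=5), 3(w=7), 5(w=6), 6(w=4), 7(w=5)
  5: 3(w=9), 4(w=6), 7(w=6)
  6: 1(w=2), 3(w=9), 4(w=4)
  7: 1(w=7), 3(w=6), 4(w=5), 5(w=6), 8(w=3)
  8: 2(w=5), 3(w=6), 7(w=3)

Step 2: Apply Dijkstra's algorithm from vertex 7:
  Visit vertex 7 (distance=0)
    Update dist[1] = 7
    Update dist[3] = 6
    Update dist[4] = 5
    Update dist[5] = 6
    Update dist[8] = 3
  Visit vertex 8 (distance=3)
    Update dist[2] = 8

Step 3: Shortest path: 7 -> 8
Total weight: 3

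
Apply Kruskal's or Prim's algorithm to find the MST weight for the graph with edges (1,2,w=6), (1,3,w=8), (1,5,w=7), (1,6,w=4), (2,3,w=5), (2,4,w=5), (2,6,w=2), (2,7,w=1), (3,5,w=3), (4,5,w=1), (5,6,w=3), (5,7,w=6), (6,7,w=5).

Apply Kruskal's algorithm (sort edges by weight, add if no cycle):

Sorted edges by weight:
  (2,7) w=1
  (4,5) w=1
  (2,6) w=2
  (3,5) w=3
  (5,6) w=3
  (1,6) w=4
  (2,4) w=5
  (2,3) w=5
  (6,7) w=5
  (1,2) w=6
  (5,7) w=6
  (1,5) w=7
  (1,3) w=8

Add edge (2,7) w=1 -- no cycle. Running total: 1
Add edge (4,5) w=1 -- no cycle. Running total: 2
Add edge (2,6) w=2 -- no cycle. Running total: 4
Add edge (3,5) w=3 -- no cycle. Running total: 7
Add edge (5,6) w=3 -- no cycle. Running total: 10
Add edge (1,6) w=4 -- no cycle. Running total: 14

MST edges: (2,7,w=1), (4,5,w=1), (2,6,w=2), (3,5,w=3), (5,6,w=3), (1,6,w=4)
Total MST weight: 1 + 1 + 2 + 3 + 3 + 4 = 14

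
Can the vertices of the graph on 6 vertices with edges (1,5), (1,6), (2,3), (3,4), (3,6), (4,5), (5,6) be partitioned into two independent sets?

Step 1: Attempt 2-coloring using BFS:
  Start at vertex 1, assign color 0
  Color vertex 5 with color 1 (neighbor of 1)
  Color vertex 6 with color 1 (neighbor of 1)
  Color vertex 4 with color 0 (neighbor of 5)

Step 2: Conflict found! Vertices 5 and 6 are adjacent but have the same color.
This means the graph contains an odd cycle.

The graph is NOT bipartite.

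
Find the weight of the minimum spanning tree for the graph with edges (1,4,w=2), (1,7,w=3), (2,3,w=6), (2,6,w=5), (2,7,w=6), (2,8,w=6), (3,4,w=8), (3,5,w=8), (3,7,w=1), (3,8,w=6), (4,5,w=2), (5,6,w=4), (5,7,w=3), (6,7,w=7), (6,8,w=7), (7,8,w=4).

Apply Kruskal's algorithm (sort edges by weight, add if no cycle):

Sorted edges by weight:
  (3,7) w=1
  (1,4) w=2
  (4,5) w=2
  (1,7) w=3
  (5,7) w=3
  (5,6) w=4
  (7,8) w=4
  (2,6) w=5
  (2,8) w=6
  (2,3) w=6
  (2,7) w=6
  (3,8) w=6
  (6,8) w=7
  (6,7) w=7
  (3,4) w=8
  (3,5) w=8

Add edge (3,7) w=1 -- no cycle. Running total: 1
Add edge (1,4) w=2 -- no cycle. Running total: 3
Add edge (4,5) w=2 -- no cycle. Running total: 5
Add edge (1,7) w=3 -- no cycle. Running total: 8
Skip edge (5,7) w=3 -- would create cycle
Add edge (5,6) w=4 -- no cycle. Running total: 12
Add edge (7,8) w=4 -- no cycle. Running total: 16
Add edge (2,6) w=5 -- no cycle. Running total: 21

MST edges: (3,7,w=1), (1,4,w=2), (4,5,w=2), (1,7,w=3), (5,6,w=4), (7,8,w=4), (2,6,w=5)
Total MST weight: 1 + 2 + 2 + 3 + 4 + 4 + 5 = 21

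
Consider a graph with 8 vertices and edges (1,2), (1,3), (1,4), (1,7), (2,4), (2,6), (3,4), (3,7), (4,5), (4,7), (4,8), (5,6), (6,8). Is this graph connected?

Step 1: Build adjacency list from edges:
  1: 2, 3, 4, 7
  2: 1, 4, 6
  3: 1, 4, 7
  4: 1, 2, 3, 5, 7, 8
  5: 4, 6
  6: 2, 5, 8
  7: 1, 3, 4
  8: 4, 6

Step 2: Run BFS/DFS from vertex 1:
  Visited: {1, 2, 3, 4, 7, 6, 5, 8}
  Reached 8 of 8 vertices

Step 3: All 8 vertices reached from vertex 1, so the graph is connected.
Answer: Yes, the graph is connected.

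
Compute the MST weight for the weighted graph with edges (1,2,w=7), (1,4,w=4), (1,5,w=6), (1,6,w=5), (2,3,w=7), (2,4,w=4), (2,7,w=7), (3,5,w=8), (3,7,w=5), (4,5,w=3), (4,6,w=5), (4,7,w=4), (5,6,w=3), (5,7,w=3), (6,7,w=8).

Apply Kruskal's algorithm (sort edges by weight, add if no cycle):

Sorted edges by weight:
  (4,5) w=3
  (5,6) w=3
  (5,7) w=3
  (1,4) w=4
  (2,4) w=4
  (4,7) w=4
  (1,6) w=5
  (3,7) w=5
  (4,6) w=5
  (1,5) w=6
  (1,2) w=7
  (2,3) w=7
  (2,7) w=7
  (3,5) w=8
  (6,7) w=8

Add edge (4,5) w=3 -- no cycle. Running total: 3
Add edge (5,6) w=3 -- no cycle. Running total: 6
Add edge (5,7) w=3 -- no cycle. Running total: 9
Add edge (1,4) w=4 -- no cycle. Running total: 13
Add edge (2,4) w=4 -- no cycle. Running total: 17
Skip edge (4,7) w=4 -- would create cycle
Skip edge (1,6) w=5 -- would create cycle
Add edge (3,7) w=5 -- no cycle. Running total: 22

MST edges: (4,5,w=3), (5,6,w=3), (5,7,w=3), (1,4,w=4), (2,4,w=4), (3,7,w=5)
Total MST weight: 3 + 3 + 3 + 4 + 4 + 5 = 22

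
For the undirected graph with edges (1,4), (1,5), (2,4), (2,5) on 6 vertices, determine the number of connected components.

Step 1: Build adjacency list from edges:
  1: 4, 5
  2: 4, 5
  3: (none)
  4: 1, 2
  5: 1, 2
  6: (none)

Step 2: Run BFS/DFS from vertex 1:
  Visited: {1, 4, 5, 2}
  Reached 4 of 6 vertices

Step 3: Only 4 of 6 vertices reached. Graph is disconnected.
Connected components: {1, 2, 4, 5}, {3}, {6}
Number of connected components: 3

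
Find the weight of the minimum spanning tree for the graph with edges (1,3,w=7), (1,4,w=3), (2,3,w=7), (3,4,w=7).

Apply Kruskal's algorithm (sort edges by weight, add if no cycle):

Sorted edges by weight:
  (1,4) w=3
  (1,3) w=7
  (2,3) w=7
  (3,4) w=7

Add edge (1,4) w=3 -- no cycle. Running total: 3
Add edge (1,3) w=7 -- no cycle. Running total: 10
Add edge (2,3) w=7 -- no cycle. Running total: 17

MST edges: (1,4,w=3), (1,3,w=7), (2,3,w=7)
Total MST weight: 3 + 7 + 7 = 17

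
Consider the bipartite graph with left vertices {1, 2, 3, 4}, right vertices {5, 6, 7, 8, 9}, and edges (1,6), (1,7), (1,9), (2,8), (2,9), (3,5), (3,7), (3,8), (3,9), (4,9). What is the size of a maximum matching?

Step 1: List the neighbors of each left vertex:
  1: 6, 7, 9
  2: 8, 9
  3: 5, 7, 8, 9
  4: 9

Step 2: Greedily match left vertices, then look for augmenting paths:
  Match 1 -- 6
  Match 2 -- 8
  Match 3 -- 5
  Match 4 -- 9
  No augmenting path remains.

Step 3: Verify this is maximum:
  Matching size 4 = min(|L|, |R|) = min(4, 5), which is an upper bound, so this matching is maximum.

Maximum matching: {(1,6), (2,8), (3,5), (4,9)}
Size: 4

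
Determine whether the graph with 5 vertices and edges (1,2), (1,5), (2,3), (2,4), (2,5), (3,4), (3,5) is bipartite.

Step 1: Attempt 2-coloring using BFS:
  Start at vertex 1, assign color 0
  Color vertex 2 with color 1 (neighbor of 1)
  Color vertex 5 with color 1 (neighbor of 1)
  Color vertex 3 with color 0 (neighbor of 2)
  Color vertex 4 with color 0 (neighbor of 2)

Step 2: Conflict found! Vertices 2 and 5 are adjacent but have the same color.
This means the graph contains an odd cycle.

The graph is NOT bipartite.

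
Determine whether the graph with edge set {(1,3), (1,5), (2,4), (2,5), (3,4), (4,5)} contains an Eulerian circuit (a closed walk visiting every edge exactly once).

Step 1: Find the degree of each vertex:
  deg(1) = 2
  deg(2) = 2
  deg(3) = 2
  deg(4) = 3
  deg(5) = 3

Step 2: Count vertices with odd degree:
  Odd-degree vertices: 4, 5 (2 total)

Step 3: Apply Euler's theorem:
  - Eulerian circuit exists iff graph is connected and all vertices have even degree
  - Eulerian path exists iff graph is connected and has 0 or 2 odd-degree vertices

Graph is connected with exactly 2 odd-degree vertices (4, 5).
Eulerian path exists (starting and ending at the odd-degree vertices), but no Eulerian circuit.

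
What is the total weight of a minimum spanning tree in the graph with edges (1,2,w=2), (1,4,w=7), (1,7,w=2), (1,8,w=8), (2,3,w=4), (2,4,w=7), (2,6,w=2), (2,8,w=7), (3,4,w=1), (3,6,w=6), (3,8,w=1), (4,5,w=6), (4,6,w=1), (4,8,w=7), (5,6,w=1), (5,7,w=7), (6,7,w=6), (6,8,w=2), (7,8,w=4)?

Apply Kruskal's algorithm (sort edges by weight, add if no cycle):

Sorted edges by weight:
  (3,4) w=1
  (3,8) w=1
  (4,6) w=1
  (5,6) w=1
  (1,2) w=2
  (1,7) w=2
  (2,6) w=2
  (6,8) w=2
  (2,3) w=4
  (7,8) w=4
  (3,6) w=6
  (4,5) w=6
  (6,7) w=6
  (1,4) w=7
  (2,4) w=7
  (2,8) w=7
  (4,8) w=7
  (5,7) w=7
  (1,8) w=8

Add edge (3,4) w=1 -- no cycle. Running total: 1
Add edge (3,8) w=1 -- no cycle. Running total: 2
Add edge (4,6) w=1 -- no cycle. Running total: 3
Add edge (5,6) w=1 -- no cycle. Running total: 4
Add edge (1,2) w=2 -- no cycle. Running total: 6
Add edge (1,7) w=2 -- no cycle. Running total: 8
Add edge (2,6) w=2 -- no cycle. Running total: 10

MST edges: (3,4,w=1), (3,8,w=1), (4,6,w=1), (5,6,w=1), (1,2,w=2), (1,7,w=2), (2,6,w=2)
Total MST weight: 1 + 1 + 1 + 1 + 2 + 2 + 2 = 10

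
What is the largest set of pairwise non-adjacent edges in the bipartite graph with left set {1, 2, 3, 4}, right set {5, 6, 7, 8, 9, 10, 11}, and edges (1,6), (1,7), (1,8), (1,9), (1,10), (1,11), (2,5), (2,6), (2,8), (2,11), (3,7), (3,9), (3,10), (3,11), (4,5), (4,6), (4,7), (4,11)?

Step 1: List the neighbors of each left vertex:
  1: 6, 7, 8, 9, 10, 11
  2: 5, 6, 8, 11
  3: 7, 9, 10, 11
  4: 5, 6, 7, 11

Step 2: Greedily match left vertices, then look for augmenting paths:
  Match 1 -- 6
  Match 2 -- 5
  Match 3 -- 7
  Match 4 -- 11
  No augmenting path remains.

Step 3: Verify this is maximum:
  Matching size 4 = min(|L|, |R|) = min(4, 7), which is an upper bound, so this matching is maximum.

Maximum matching: {(1,6), (2,5), (3,7), (4,11)}
Size: 4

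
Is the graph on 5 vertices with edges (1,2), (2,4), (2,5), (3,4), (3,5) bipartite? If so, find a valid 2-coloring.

Step 1: Attempt 2-coloring using BFS:
  Start at vertex 1, assign color 0
  Color vertex 2 with color 1 (neighbor of 1)
  Color vertex 4 with color 0 (neighbor of 2)
  Color vertex 5 with color 0 (neighbor of 2)
  Color vertex 3 with color 1 (neighbor of 4)

Step 2: 2-coloring succeeded. No conflicts found.
  Set A (color 0): {1, 4, 5}
  Set B (color 1): {2, 3}

The graph is bipartite with partition {1, 4, 5}, {2, 3}.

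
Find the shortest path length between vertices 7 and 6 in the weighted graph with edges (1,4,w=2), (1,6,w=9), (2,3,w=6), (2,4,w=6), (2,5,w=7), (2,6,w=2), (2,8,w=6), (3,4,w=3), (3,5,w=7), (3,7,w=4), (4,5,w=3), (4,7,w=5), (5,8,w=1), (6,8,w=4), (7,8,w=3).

Step 1: Build adjacency list with weights:
  1: 4(w=2), 6(w=9)
  2: 3(w=6), 4(w=6), 5(w=7), 6(w=2), 8(w=6)
  3: 2(w=6), 4(w=3), 5(w=7), 7(w=4)
  4: 1(w=2), 2(w=6), 3(w=3), 5(w=3), 7(w=5)
  5: 2(w=7), 3(w=7), 4(w=3), 8(w=1)
  6: 1(w=9), 2(w=2), 8(w=4)
  7: 3(w=4), 4(w=5), 8(w=3)
  8: 2(w=6), 5(w=1), 6(w=4), 7(w=3)

Step 2: Apply Dijkstra's algorithm from vertex 7:
  Visit vertex 7 (distance=0)
    Update dist[3] = 4
    Update dist[4] = 5
    Update dist[8] = 3
  Visit vertex 8 (distance=3)
    Update dist[2] = 9
    Update dist[5] = 4
    Update dist[6] = 7
  Visit vertex 3 (distance=4)
  Visit vertex 5 (distance=4)
  Visit vertex 4 (distance=5)
    Update dist[1] = 7
  Visit vertex 1 (distance=7)
  Visit vertex 6 (distance=7)

Step 3: Shortest path: 7 -> 8 -> 6
Total weight: 3 + 4 = 7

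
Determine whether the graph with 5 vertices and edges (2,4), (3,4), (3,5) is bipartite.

Step 1: Attempt 2-coloring using BFS:
  Start at vertex 1, assign color 0
  Start new component at vertex 2, assign color 0
  Color vertex 4 with color 1 (neighbor of 2)
  Color vertex 3 with color 0 (neighbor of 4)
  Color vertex 5 with color 1 (neighbor of 3)

Step 2: 2-coloring succeeded. No conflicts found.
  Set A (color 0): {1, 2, 3}
  Set B (color 1): {4, 5}

The graph is bipartite with partition {1, 2, 3}, {4, 5}.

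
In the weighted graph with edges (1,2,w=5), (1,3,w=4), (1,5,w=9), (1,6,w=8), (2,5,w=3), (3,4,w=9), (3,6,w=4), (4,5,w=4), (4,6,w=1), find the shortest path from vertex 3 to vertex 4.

Step 1: Build adjacency list with weights:
  1: 2(w=5), 3(w=4), 5(w=9), 6(w=8)
  2: 1(w=5), 5(w=3)
  3: 1(w=4), 4(w=9), 6(w=4)
  4: 3(w=9), 5(w=4), 6(w=1)
  5: 1(w=9), 2(w=3), 4(w=4)
  6: 1(w=8), 3(w=4), 4(w=1)

Step 2: Apply Dijkstra's algorithm from vertex 3:
  Visit vertex 3 (distance=0)
    Update dist[1] = 4
    Update dist[4] = 9
    Update dist[6] = 4
  Visit vertex 1 (distance=4)
    Update dist[2] = 9
    Update dist[5] = 13
  Visit vertex 6 (distance=4)
    Update dist[4] = 5
  Visit vertex 4 (distance=5)
    Update dist[5] = 9

Step 3: Shortest path: 3 -> 6 -> 4
Total weight: 4 + 1 = 5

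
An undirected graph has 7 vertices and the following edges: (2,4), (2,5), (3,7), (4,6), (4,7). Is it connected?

Step 1: Build adjacency list from edges:
  1: (none)
  2: 4, 5
  3: 7
  4: 2, 6, 7
  5: 2
  6: 4
  7: 3, 4

Step 2: Run BFS/DFS from vertex 1:
  Visited: {1}
  Reached 1 of 7 vertices

Step 3: Only 1 of 7 vertices reached. Graph is disconnected.
Connected components: {1}, {2, 3, 4, 5, 6, 7}
Answer: No, the graph is not connected (2 components).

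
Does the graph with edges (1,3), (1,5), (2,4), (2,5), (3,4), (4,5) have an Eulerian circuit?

Step 1: Find the degree of each vertex:
  deg(1) = 2
  deg(2) = 2
  deg(3) = 2
  deg(4) = 3
  deg(5) = 3

Step 2: Count vertices with odd degree:
  Odd-degree vertices: 4, 5 (2 total)

Step 3: Apply Euler's theorem:
  - Eulerian circuit exists iff graph is connected and all vertices have even degree
  - Eulerian path exists iff graph is connected and has 0 or 2 odd-degree vertices

Graph is connected with exactly 2 odd-degree vertices (4, 5).
Eulerian path exists (starting and ending at the odd-degree vertices), but no Eulerian circuit.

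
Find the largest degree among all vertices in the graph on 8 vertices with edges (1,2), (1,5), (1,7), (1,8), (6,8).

Step 1: Count edges incident to each vertex:
  deg(1) = 4 (neighbors: 2, 5, 7, 8)
  deg(2) = 1 (neighbors: 1)
  deg(3) = 0 (neighbors: none)
  deg(4) = 0 (neighbors: none)
  deg(5) = 1 (neighbors: 1)
  deg(6) = 1 (neighbors: 8)
  deg(7) = 1 (neighbors: 1)
  deg(8) = 2 (neighbors: 1, 6)

Step 2: Find maximum:
  max(4, 1, 0, 0, 1, 1, 1, 2) = 4 (vertex 1)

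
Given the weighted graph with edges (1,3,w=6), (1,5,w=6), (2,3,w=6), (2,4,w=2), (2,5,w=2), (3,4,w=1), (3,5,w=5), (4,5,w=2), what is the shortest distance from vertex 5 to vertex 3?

Step 1: Build adjacency list with weights:
  1: 3(w=6), 5(w=6)
  2: 3(w=6), 4(w=2), 5(w=2)
  3: 1(w=6), 2(w=6), 4(w=1), 5(w=5)
  4: 2(w=2), 3(w=1), 5(w=2)
  5: 1(w=6), 2(w=2), 3(w=5), 4(w=2)

Step 2: Apply Dijkstra's algorithm from vertex 5:
  Visit vertex 5 (distance=0)
    Update dist[1] = 6
    Update dist[2] = 2
    Update dist[3] = 5
    Update dist[4] = 2
  Visit vertex 2 (distance=2)
  Visit vertex 4 (distance=2)
    Update dist[3] = 3
  Visit vertex 3 (distance=3)

Step 3: Shortest path: 5 -> 4 -> 3
Total weight: 2 + 1 = 3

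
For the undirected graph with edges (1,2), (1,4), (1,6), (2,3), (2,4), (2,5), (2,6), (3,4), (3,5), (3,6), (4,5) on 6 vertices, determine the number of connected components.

Step 1: Build adjacency list from edges:
  1: 2, 4, 6
  2: 1, 3, 4, 5, 6
  3: 2, 4, 5, 6
  4: 1, 2, 3, 5
  5: 2, 3, 4
  6: 1, 2, 3

Step 2: Run BFS/DFS from vertex 1:
  Visited: {1, 2, 4, 6, 3, 5}
  Reached 6 of 6 vertices

Step 3: All 6 vertices reached from vertex 1, so the graph is connected.
Number of connected components: 1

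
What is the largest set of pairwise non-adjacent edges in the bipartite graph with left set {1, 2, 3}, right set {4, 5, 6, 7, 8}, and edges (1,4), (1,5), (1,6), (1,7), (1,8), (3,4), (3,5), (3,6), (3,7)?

Step 1: List the neighbors of each left vertex:
  1: 4, 5, 6, 7, 8
  2: (none)
  3: 4, 5, 6, 7

Step 2: Greedily match left vertices, then look for augmenting paths:
  Match 1 -- 4
  Match 3 -- 5
  No augmenting path remains.

Step 3: Verify this is maximum:
  Matching has size 2. The vertex set {1, 3} covers every edge and has size 2; any matching has at most one edge per cover vertex, so 2 is maximum (König's theorem).

Maximum matching: {(1,4), (3,5)}
Size: 2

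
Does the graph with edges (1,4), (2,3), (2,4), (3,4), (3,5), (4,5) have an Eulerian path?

Step 1: Find the degree of each vertex:
  deg(1) = 1
  deg(2) = 2
  deg(3) = 3
  deg(4) = 4
  deg(5) = 2

Step 2: Count vertices with odd degree:
  Odd-degree vertices: 1, 3 (2 total)

Step 3: Apply Euler's theorem:
  - Eulerian circuit exists iff graph is connected and all vertices have even degree
  - Eulerian path exists iff graph is connected and has 0 or 2 odd-degree vertices

Graph is connected with exactly 2 odd-degree vertices (1, 3).
Eulerian path exists (starting and ending at the odd-degree vertices), but no Eulerian circuit.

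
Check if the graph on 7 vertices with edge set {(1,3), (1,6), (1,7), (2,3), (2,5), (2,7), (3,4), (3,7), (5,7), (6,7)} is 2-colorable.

Step 1: Attempt 2-coloring using BFS:
  Start at vertex 1, assign color 0
  Color vertex 3 with color 1 (neighbor of 1)
  Color vertex 6 with color 1 (neighbor of 1)
  Color vertex 7 with color 1 (neighbor of 1)
  Color vertex 2 with color 0 (neighbor of 3)
  Color vertex 4 with color 0 (neighbor of 3)

Step 2: Conflict found! Vertices 3 and 7 are adjacent but have the same color.
This means the graph contains an odd cycle.

The graph is NOT bipartite.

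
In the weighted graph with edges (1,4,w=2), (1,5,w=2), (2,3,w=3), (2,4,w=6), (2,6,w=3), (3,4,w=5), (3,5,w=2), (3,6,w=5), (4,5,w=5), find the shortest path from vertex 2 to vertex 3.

Step 1: Build adjacency list with weights:
  1: 4(w=2), 5(w=2)
  2: 3(w=3), 4(w=6), 6(w=3)
  3: 2(w=3), 4(w=5), 5(w=2), 6(w=5)
  4: 1(w=2), 2(w=6), 3(w=5), 5(w=5)
  5: 1(w=2), 3(w=2), 4(w=5)
  6: 2(w=3), 3(w=5)

Step 2: Apply Dijkstra's algorithm from vertex 2:
  Visit vertex 2 (distance=0)
    Update dist[3] = 3
    Update dist[4] = 6
    Update dist[6] = 3
  Visit vertex 3 (distance=3)
    Update dist[5] = 5

Step 3: Shortest path: 2 -> 3
Total weight: 3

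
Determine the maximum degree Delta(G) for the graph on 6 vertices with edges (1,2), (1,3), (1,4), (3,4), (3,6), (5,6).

Step 1: Count edges incident to each vertex:
  deg(1) = 3 (neighbors: 2, 3, 4)
  deg(2) = 1 (neighbors: 1)
  deg(3) = 3 (neighbors: 1, 4, 6)
  deg(4) = 2 (neighbors: 1, 3)
  deg(5) = 1 (neighbors: 6)
  deg(6) = 2 (neighbors: 3, 5)

Step 2: Find maximum:
  max(3, 1, 3, 2, 1, 2) = 3 (vertex 1)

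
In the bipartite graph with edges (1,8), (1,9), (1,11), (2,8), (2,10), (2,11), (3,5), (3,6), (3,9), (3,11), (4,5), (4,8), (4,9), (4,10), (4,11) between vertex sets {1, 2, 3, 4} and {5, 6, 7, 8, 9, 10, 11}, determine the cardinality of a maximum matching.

Step 1: List the neighbors of each left vertex:
  1: 8, 9, 11
  2: 8, 10, 11
  3: 5, 6, 9, 11
  4: 5, 8, 9, 10, 11

Step 2: Greedily match left vertices, then look for augmenting paths:
  Match 1 -- 8
  Match 2 -- 10
  Match 3 -- 5
  Match 4 -- 9
  No augmenting path remains.

Step 3: Verify this is maximum:
  Matching size 4 = min(|L|, |R|) = min(4, 7), which is an upper bound, so this matching is maximum.

Maximum matching: {(1,8), (2,10), (3,5), (4,9)}
Size: 4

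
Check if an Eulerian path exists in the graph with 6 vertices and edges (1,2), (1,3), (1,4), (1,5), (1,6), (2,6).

Step 1: Find the degree of each vertex:
  deg(1) = 5
  deg(2) = 2
  deg(3) = 1
  deg(4) = 1
  deg(5) = 1
  deg(6) = 2

Step 2: Count vertices with odd degree:
  Odd-degree vertices: 1, 3, 4, 5 (4 total)

Step 3: Apply Euler's theorem:
  - Eulerian circuit exists iff graph is connected and all vertices have even degree
  - Eulerian path exists iff graph is connected and has 0 or 2 odd-degree vertices

Graph has 4 odd-degree vertices (need 0 or 2).
Neither Eulerian path nor Eulerian circuit exists.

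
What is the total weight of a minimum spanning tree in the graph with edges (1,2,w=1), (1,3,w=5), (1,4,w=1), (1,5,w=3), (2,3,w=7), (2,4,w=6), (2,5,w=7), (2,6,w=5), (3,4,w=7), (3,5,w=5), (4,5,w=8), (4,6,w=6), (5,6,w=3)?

Apply Kruskal's algorithm (sort edges by weight, add if no cycle):

Sorted edges by weight:
  (1,2) w=1
  (1,4) w=1
  (1,5) w=3
  (5,6) w=3
  (1,3) w=5
  (2,6) w=5
  (3,5) w=5
  (2,4) w=6
  (4,6) w=6
  (2,5) w=7
  (2,3) w=7
  (3,4) w=7
  (4,5) w=8

Add edge (1,2) w=1 -- no cycle. Running total: 1
Add edge (1,4) w=1 -- no cycle. Running total: 2
Add edge (1,5) w=3 -- no cycle. Running total: 5
Add edge (5,6) w=3 -- no cycle. Running total: 8
Add edge (1,3) w=5 -- no cycle. Running total: 13

MST edges: (1,2,w=1), (1,4,w=1), (1,5,w=3), (5,6,w=3), (1,3,w=5)
Total MST weight: 1 + 1 + 3 + 3 + 5 = 13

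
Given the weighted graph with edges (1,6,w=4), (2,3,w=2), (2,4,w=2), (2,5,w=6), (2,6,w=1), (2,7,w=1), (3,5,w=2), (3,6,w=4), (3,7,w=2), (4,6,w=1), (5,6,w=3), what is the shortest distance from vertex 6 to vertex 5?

Step 1: Build adjacency list with weights:
  1: 6(w=4)
  2: 3(w=2), 4(w=2), 5(w=6), 6(w=1), 7(w=1)
  3: 2(w=2), 5(w=2), 6(w=4), 7(w=2)
  4: 2(w=2), 6(w=1)
  5: 2(w=6), 3(w=2), 6(w=3)
  6: 1(w=4), 2(w=1), 3(w=4), 4(w=1), 5(w=3)
  7: 2(w=1), 3(w=2)

Step 2: Apply Dijkstra's algorithm from vertex 6:
  Visit vertex 6 (distance=0)
    Update dist[1] = 4
    Update dist[2] = 1
    Update dist[3] = 4
    Update dist[4] = 1
    Update dist[5] = 3
  Visit vertex 2 (distance=1)
    Update dist[3] = 3
    Update dist[7] = 2
  Visit vertex 4 (distance=1)
  Visit vertex 7 (distance=2)
  Visit vertex 3 (distance=3)
  Visit vertex 5 (distance=3)

Step 3: Shortest path: 6 -> 5
Total weight: 3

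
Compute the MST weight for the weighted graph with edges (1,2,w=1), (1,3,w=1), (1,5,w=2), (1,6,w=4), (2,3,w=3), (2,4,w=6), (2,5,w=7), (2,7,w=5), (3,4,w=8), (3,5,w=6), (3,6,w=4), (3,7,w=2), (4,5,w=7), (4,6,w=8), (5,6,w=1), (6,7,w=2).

Apply Kruskal's algorithm (sort edges by weight, add if no cycle):

Sorted edges by weight:
  (1,3) w=1
  (1,2) w=1
  (5,6) w=1
  (1,5) w=2
  (3,7) w=2
  (6,7) w=2
  (2,3) w=3
  (1,6) w=4
  (3,6) w=4
  (2,7) w=5
  (2,4) w=6
  (3,5) w=6
  (2,5) w=7
  (4,5) w=7
  (3,4) w=8
  (4,6) w=8

Add edge (1,3) w=1 -- no cycle. Running total: 1
Add edge (1,2) w=1 -- no cycle. Running total: 2
Add edge (5,6) w=1 -- no cycle. Running total: 3
Add edge (1,5) w=2 -- no cycle. Running total: 5
Add edge (3,7) w=2 -- no cycle. Running total: 7
Skip edge (6,7) w=2 -- would create cycle
Skip edge (2,3) w=3 -- would create cycle
Skip edge (1,6) w=4 -- would create cycle
Skip edge (3,6) w=4 -- would create cycle
Skip edge (2,7) w=5 -- would create cycle
Add edge (2,4) w=6 -- no cycle. Running total: 13

MST edges: (1,3,w=1), (1,2,w=1), (5,6,w=1), (1,5,w=2), (3,7,w=2), (2,4,w=6)
Total MST weight: 1 + 1 + 1 + 2 + 2 + 6 = 13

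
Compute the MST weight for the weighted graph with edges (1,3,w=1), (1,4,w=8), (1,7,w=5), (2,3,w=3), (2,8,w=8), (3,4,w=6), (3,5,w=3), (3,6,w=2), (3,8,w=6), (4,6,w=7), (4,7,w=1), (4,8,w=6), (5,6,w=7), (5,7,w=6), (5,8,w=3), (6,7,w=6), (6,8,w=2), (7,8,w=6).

Apply Kruskal's algorithm (sort edges by weight, add if no cycle):

Sorted edges by weight:
  (1,3) w=1
  (4,7) w=1
  (3,6) w=2
  (6,8) w=2
  (2,3) w=3
  (3,5) w=3
  (5,8) w=3
  (1,7) w=5
  (3,8) w=6
  (3,4) w=6
  (4,8) w=6
  (5,7) w=6
  (6,7) w=6
  (7,8) w=6
  (4,6) w=7
  (5,6) w=7
  (1,4) w=8
  (2,8) w=8

Add edge (1,3) w=1 -- no cycle. Running total: 1
Add edge (4,7) w=1 -- no cycle. Running total: 2
Add edge (3,6) w=2 -- no cycle. Running total: 4
Add edge (6,8) w=2 -- no cycle. Running total: 6
Add edge (2,3) w=3 -- no cycle. Running total: 9
Add edge (3,5) w=3 -- no cycle. Running total: 12
Skip edge (5,8) w=3 -- would create cycle
Add edge (1,7) w=5 -- no cycle. Running total: 17

MST edges: (1,3,w=1), (4,7,w=1), (3,6,w=2), (6,8,w=2), (2,3,w=3), (3,5,w=3), (1,7,w=5)
Total MST weight: 1 + 1 + 2 + 2 + 3 + 3 + 5 = 17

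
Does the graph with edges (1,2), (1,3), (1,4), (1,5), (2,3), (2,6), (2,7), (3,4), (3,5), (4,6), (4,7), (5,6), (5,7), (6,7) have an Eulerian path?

Step 1: Find the degree of each vertex:
  deg(1) = 4
  deg(2) = 4
  deg(3) = 4
  deg(4) = 4
  deg(5) = 4
  deg(6) = 4
  deg(7) = 4

Step 2: Count vertices with odd degree:
  All vertices have even degree (0 odd-degree vertices)

Step 3: Apply Euler's theorem:
  - Eulerian circuit exists iff graph is connected and all vertices have even degree
  - Eulerian path exists iff graph is connected and has 0 or 2 odd-degree vertices

Graph is connected with 0 odd-degree vertices.
Both Eulerian circuit and Eulerian path exist.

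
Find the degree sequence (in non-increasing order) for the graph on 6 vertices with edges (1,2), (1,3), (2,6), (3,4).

Step 1: Count edges incident to each vertex:
  deg(1) = 2 (neighbors: 2, 3)
  deg(2) = 2 (neighbors: 1, 6)
  deg(3) = 2 (neighbors: 1, 4)
  deg(4) = 1 (neighbors: 3)
  deg(5) = 0 (neighbors: none)
  deg(6) = 1 (neighbors: 2)

Step 2: Sort degrees in non-increasing order:
  Degrees: [2, 2, 2, 1, 0, 1] -> sorted: [2, 2, 2, 1, 1, 0]

Degree sequence: [2, 2, 2, 1, 1, 0]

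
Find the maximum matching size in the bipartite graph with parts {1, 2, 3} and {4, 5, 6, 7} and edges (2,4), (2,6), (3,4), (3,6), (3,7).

Step 1: List the neighbors of each left vertex:
  1: (none)
  2: 4, 6
  3: 4, 6, 7

Step 2: Greedily match left vertices, then look for augmenting paths:
  Match 2 -- 4
  Match 3 -- 6
  No augmenting path remains.

Step 3: Verify this is maximum:
  Matching has size 2. The vertex set {2, 3} covers every edge and has size 2; any matching has at most one edge per cover vertex, so 2 is maximum (König's theorem).

Maximum matching: {(2,4), (3,6)}
Size: 2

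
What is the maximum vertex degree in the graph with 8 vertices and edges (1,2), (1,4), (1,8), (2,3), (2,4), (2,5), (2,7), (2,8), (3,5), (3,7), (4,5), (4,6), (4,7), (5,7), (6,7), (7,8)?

Step 1: Count edges incident to each vertex:
  deg(1) = 3 (neighbors: 2, 4, 8)
  deg(2) = 6 (neighbors: 1, 3, 4, 5, 7, 8)
  deg(3) = 3 (neighbors: 2, 5, 7)
  deg(4) = 5 (neighbors: 1, 2, 5, 6, 7)
  deg(5) = 4 (neighbors: 2, 3, 4, 7)
  deg(6) = 2 (neighbors: 4, 7)
  deg(7) = 6 (neighbors: 2, 3, 4, 5, 6, 8)
  deg(8) = 3 (neighbors: 1, 2, 7)

Step 2: Find maximum:
  max(3, 6, 3, 5, 4, 2, 6, 3) = 6 (vertex 2)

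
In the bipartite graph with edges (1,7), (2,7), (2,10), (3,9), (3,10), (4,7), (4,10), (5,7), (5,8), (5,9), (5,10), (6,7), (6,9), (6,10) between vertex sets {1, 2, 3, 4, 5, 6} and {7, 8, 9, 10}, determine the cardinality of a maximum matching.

Step 1: List the neighbors of each left vertex:
  1: 7
  2: 7, 10
  3: 9, 10
  4: 7, 10
  5: 7, 8, 9, 10
  6: 7, 9, 10

Step 2: Greedily match left vertices, then look for augmenting paths:
  Match 1 -- 7
  Match 2 -- 10
  Match 3 -- 9
  Match 5 -- 8
  No augmenting path remains.

Step 3: Verify this is maximum:
  Matching size 4 = min(|L|, |R|) = min(6, 4), which is an upper bound, so this matching is maximum.

Maximum matching: {(1,7), (2,10), (3,9), (5,8)}
Size: 4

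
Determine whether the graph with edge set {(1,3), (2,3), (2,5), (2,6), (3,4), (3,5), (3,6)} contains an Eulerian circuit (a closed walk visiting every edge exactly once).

Step 1: Find the degree of each vertex:
  deg(1) = 1
  deg(2) = 3
  deg(3) = 5
  deg(4) = 1
  deg(5) = 2
  deg(6) = 2

Step 2: Count vertices with odd degree:
  Odd-degree vertices: 1, 2, 3, 4 (4 total)

Step 3: Apply Euler's theorem:
  - Eulerian circuit exists iff graph is connected and all vertices have even degree
  - Eulerian path exists iff graph is connected and has 0 or 2 odd-degree vertices

Graph has 4 odd-degree vertices (need 0 or 2).
Neither Eulerian path nor Eulerian circuit exists.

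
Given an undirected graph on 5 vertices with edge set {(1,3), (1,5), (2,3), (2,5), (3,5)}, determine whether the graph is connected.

Step 1: Build adjacency list from edges:
  1: 3, 5
  2: 3, 5
  3: 1, 2, 5
  4: (none)
  5: 1, 2, 3

Step 2: Run BFS/DFS from vertex 1:
  Visited: {1, 3, 5, 2}
  Reached 4 of 5 vertices

Step 3: Only 4 of 5 vertices reached. Graph is disconnected.
Connected components: {1, 2, 3, 5}, {4}
Answer: No, the graph is not connected (2 components).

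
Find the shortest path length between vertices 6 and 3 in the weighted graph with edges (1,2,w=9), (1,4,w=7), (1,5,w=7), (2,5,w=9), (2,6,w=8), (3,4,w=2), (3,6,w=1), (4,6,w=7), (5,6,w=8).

Step 1: Build adjacency list with weights:
  1: 2(w=9), 4(w=7), 5(w=7)
  2: 1(w=9), 5(w=9), 6(w=8)
  3: 4(w=2), 6(w=1)
  4: 1(w=7), 3(w=2), 6(w=7)
  5: 1(w=7), 2(w=9), 6(w=8)
  6: 2(w=8), 3(w=1), 4(w=7), 5(w=8)

Step 2: Apply Dijkstra's algorithm from vertex 6:
  Visit vertex 6 (distance=0)
    Update dist[2] = 8
    Update dist[3] = 1
    Update dist[4] = 7
    Update dist[5] = 8
  Visit vertex 3 (distance=1)
    Update dist[4] = 3

Step 3: Shortest path: 6 -> 3
Total weight: 1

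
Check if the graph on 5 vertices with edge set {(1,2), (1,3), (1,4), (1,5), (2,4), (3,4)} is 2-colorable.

Step 1: Attempt 2-coloring using BFS:
  Start at vertex 1, assign color 0
  Color vertex 2 with color 1 (neighbor of 1)
  Color vertex 3 with color 1 (neighbor of 1)
  Color vertex 4 with color 1 (neighbor of 1)
  Color vertex 5 with color 1 (neighbor of 1)

Step 2: Conflict found! Vertices 2 and 4 are adjacent but have the same color.
This means the graph contains an odd cycle.

The graph is NOT bipartite.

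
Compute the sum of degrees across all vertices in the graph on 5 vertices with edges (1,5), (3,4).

Step 1: Count edges incident to each vertex:
  deg(1) = 1 (neighbors: 5)
  deg(2) = 0 (neighbors: none)
  deg(3) = 1 (neighbors: 4)
  deg(4) = 1 (neighbors: 3)
  deg(5) = 1 (neighbors: 1)

Step 2: Sum all degrees:
  1 + 0 + 1 + 1 + 1 = 4

Verification: sum of degrees = 2 * |E| = 2 * 2 = 4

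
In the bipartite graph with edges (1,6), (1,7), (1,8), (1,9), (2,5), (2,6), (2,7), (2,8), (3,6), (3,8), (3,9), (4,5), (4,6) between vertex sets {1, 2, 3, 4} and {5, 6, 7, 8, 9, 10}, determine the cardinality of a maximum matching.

Step 1: List the neighbors of each left vertex:
  1: 6, 7, 8, 9
  2: 5, 6, 7, 8
  3: 6, 8, 9
  4: 5, 6

Step 2: Greedily match left vertices, then look for augmenting paths:
  Match 1 -- 6
  Match 2 -- 7
  Match 3 -- 8
  Match 4 -- 5
  No augmenting path remains.

Step 3: Verify this is maximum:
  Matching size 4 = min(|L|, |R|) = min(4, 6), which is an upper bound, so this matching is maximum.

Maximum matching: {(1,6), (2,7), (3,8), (4,5)}
Size: 4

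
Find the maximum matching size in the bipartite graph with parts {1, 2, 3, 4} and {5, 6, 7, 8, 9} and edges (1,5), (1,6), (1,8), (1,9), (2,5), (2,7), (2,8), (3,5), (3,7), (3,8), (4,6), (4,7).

Step 1: List the neighbors of each left vertex:
  1: 5, 6, 8, 9
  2: 5, 7, 8
  3: 5, 7, 8
  4: 6, 7

Step 2: Greedily match left vertices, then look for augmenting paths:
  Match 1 -- 5
  Match 2 -- 7
  Match 3 -- 8
  Match 4 -- 6
  No augmenting path remains.

Step 3: Verify this is maximum:
  Matching size 4 = min(|L|, |R|) = min(4, 5), which is an upper bound, so this matching is maximum.

Maximum matching: {(1,5), (2,7), (3,8), (4,6)}
Size: 4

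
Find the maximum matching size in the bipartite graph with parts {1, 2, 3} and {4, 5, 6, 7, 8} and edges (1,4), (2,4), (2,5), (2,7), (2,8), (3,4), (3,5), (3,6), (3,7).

Step 1: List the neighbors of each left vertex:
  1: 4
  2: 4, 5, 7, 8
  3: 4, 5, 6, 7

Step 2: Greedily match left vertices, then look for augmenting paths:
  Match 1 -- 4
  Match 2 -- 5
  Match 3 -- 6
  No augmenting path remains.

Step 3: Verify this is maximum:
  Matching size 3 = min(|L|, |R|) = min(3, 5), which is an upper bound, so this matching is maximum.

Maximum matching: {(1,4), (2,5), (3,6)}
Size: 3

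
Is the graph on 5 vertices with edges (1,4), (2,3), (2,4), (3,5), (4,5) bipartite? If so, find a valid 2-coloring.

Step 1: Attempt 2-coloring using BFS:
  Start at vertex 1, assign color 0
  Color vertex 4 with color 1 (neighbor of 1)
  Color vertex 2 with color 0 (neighbor of 4)
  Color vertex 5 with color 0 (neighbor of 4)
  Color vertex 3 with color 1 (neighbor of 2)

Step 2: 2-coloring succeeded. No conflicts found.
  Set A (color 0): {1, 2, 5}
  Set B (color 1): {3, 4}

The graph is bipartite with partition {1, 2, 5}, {3, 4}.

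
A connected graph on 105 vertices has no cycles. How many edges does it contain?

A tree on n vertices always has exactly n - 1 edges.
For n = 105: edges = 105 - 1 = 104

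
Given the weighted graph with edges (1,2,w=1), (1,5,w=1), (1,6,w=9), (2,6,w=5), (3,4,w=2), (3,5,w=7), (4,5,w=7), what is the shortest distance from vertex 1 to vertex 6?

Step 1: Build adjacency list with weights:
  1: 2(w=1), 5(w=1), 6(w=9)
  2: 1(w=1), 6(w=5)
  3: 4(w=2), 5(w=7)
  4: 3(w=2), 5(w=7)
  5: 1(w=1), 3(w=7), 4(w=7)
  6: 1(w=9), 2(w=5)

Step 2: Apply Dijkstra's algorithm from vertex 1:
  Visit vertex 1 (distance=0)
    Update dist[2] = 1
    Update dist[5] = 1
    Update dist[6] = 9
  Visit vertex 2 (distance=1)
    Update dist[6] = 6
  Visit vertex 5 (distance=1)
    Update dist[3] = 8
    Update dist[4] = 8
  Visit vertex 6 (distance=6)

Step 3: Shortest path: 1 -> 2 -> 6
Total weight: 1 + 5 = 6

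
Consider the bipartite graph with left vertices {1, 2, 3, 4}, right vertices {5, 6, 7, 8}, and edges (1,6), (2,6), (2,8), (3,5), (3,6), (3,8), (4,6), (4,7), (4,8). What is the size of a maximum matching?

Step 1: List the neighbors of each left vertex:
  1: 6
  2: 6, 8
  3: 5, 6, 8
  4: 6, 7, 8

Step 2: Greedily match left vertices, then look for augmenting paths:
  Match 1 -- 6
  Match 2 -- 8
  Match 3 -- 5
  Match 4 -- 7
  No augmenting path remains.

Step 3: Verify this is maximum:
  Matching size 4 = min(|L|, |R|) = min(4, 4), which is an upper bound, so this matching is maximum.

Maximum matching: {(1,6), (2,8), (3,5), (4,7)}
Size: 4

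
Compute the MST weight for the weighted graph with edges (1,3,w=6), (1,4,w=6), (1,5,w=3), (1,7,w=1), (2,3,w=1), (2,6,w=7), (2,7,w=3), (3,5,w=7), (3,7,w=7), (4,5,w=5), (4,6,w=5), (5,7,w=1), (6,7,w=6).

Apply Kruskal's algorithm (sort edges by weight, add if no cycle):

Sorted edges by weight:
  (1,7) w=1
  (2,3) w=1
  (5,7) w=1
  (1,5) w=3
  (2,7) w=3
  (4,6) w=5
  (4,5) w=5
  (1,4) w=6
  (1,3) w=6
  (6,7) w=6
  (2,6) w=7
  (3,7) w=7
  (3,5) w=7

Add edge (1,7) w=1 -- no cycle. Running total: 1
Add edge (2,3) w=1 -- no cycle. Running total: 2
Add edge (5,7) w=1 -- no cycle. Running total: 3
Skip edge (1,5) w=3 -- would create cycle
Add edge (2,7) w=3 -- no cycle. Running total: 6
Add edge (4,6) w=5 -- no cycle. Running total: 11
Add edge (4,5) w=5 -- no cycle. Running total: 16

MST edges: (1,7,w=1), (2,3,w=1), (5,7,w=1), (2,7,w=3), (4,6,w=5), (4,5,w=5)
Total MST weight: 1 + 1 + 1 + 3 + 5 + 5 = 16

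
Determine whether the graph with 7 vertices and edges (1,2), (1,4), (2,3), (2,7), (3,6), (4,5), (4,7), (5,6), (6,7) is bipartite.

Step 1: Attempt 2-coloring using BFS:
  Start at vertex 1, assign color 0
  Color vertex 2 with color 1 (neighbor of 1)
  Color vertex 4 with color 1 (neighbor of 1)
  Color vertex 3 with color 0 (neighbor of 2)
  Color vertex 7 with color 0 (neighbor of 2)
  Color vertex 5 with color 0 (neighbor of 4)
  Color vertex 6 with color 1 (neighbor of 3)

Step 2: 2-coloring succeeded. No conflicts found.
  Set A (color 0): {1, 3, 5, 7}
  Set B (color 1): {2, 4, 6}

The graph is bipartite with partition {1, 3, 5, 7}, {2, 4, 6}.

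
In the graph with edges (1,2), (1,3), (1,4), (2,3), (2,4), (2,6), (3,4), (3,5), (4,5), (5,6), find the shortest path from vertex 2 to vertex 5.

Step 1: Build adjacency list:
  1: 2, 3, 4
  2: 1, 3, 4, 6
  3: 1, 2, 4, 5
  4: 1, 2, 3, 5
  5: 3, 4, 6
  6: 2, 5

Step 2: BFS from vertex 2 to find shortest path to 5:
  vertex 1 reached at distance 1
  vertex 3 reached at distance 1
  vertex 4 reached at distance 1
  vertex 6 reached at distance 1
  vertex 5 reached at distance 2

Step 3: Shortest path: 2 -> 3 -> 5
Path length: 2 edges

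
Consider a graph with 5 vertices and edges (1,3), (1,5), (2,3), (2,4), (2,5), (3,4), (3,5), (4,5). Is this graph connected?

Step 1: Build adjacency list from edges:
  1: 3, 5
  2: 3, 4, 5
  3: 1, 2, 4, 5
  4: 2, 3, 5
  5: 1, 2, 3, 4

Step 2: Run BFS/DFS from vertex 1:
  Visited: {1, 3, 5, 2, 4}
  Reached 5 of 5 vertices

Step 3: All 5 vertices reached from vertex 1, so the graph is connected.
Answer: Yes, the graph is connected.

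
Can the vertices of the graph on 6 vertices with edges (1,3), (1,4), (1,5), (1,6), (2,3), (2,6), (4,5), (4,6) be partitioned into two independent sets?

Step 1: Attempt 2-coloring using BFS:
  Start at vertex 1, assign color 0
  Color vertex 3 with color 1 (neighbor of 1)
  Color vertex 4 with color 1 (neighbor of 1)
  Color vertex 5 with color 1 (neighbor of 1)
  Color vertex 6 with color 1 (neighbor of 1)
  Color vertex 2 with color 0 (neighbor of 3)

Step 2: Conflict found! Vertices 4 and 5 are adjacent but have the same color.
This means the graph contains an odd cycle.

The graph is NOT bipartite.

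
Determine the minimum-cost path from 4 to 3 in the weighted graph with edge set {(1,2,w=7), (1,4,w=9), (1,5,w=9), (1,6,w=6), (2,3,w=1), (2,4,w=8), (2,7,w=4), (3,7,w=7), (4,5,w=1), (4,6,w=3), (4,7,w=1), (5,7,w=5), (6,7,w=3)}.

Step 1: Build adjacency list with weights:
  1: 2(w=7), 4(w=9), 5(w=9), 6(w=6)
  2: 1(w=7), 3(w=1), 4(w=8), 7(w=4)
  3: 2(w=1), 7(w=7)
  4: 1(w=9), 2(w=8), 5(w=1), 6(w=3), 7(w=1)
  5: 1(w=9), 4(w=1), 7(w=5)
  6: 1(w=6), 4(w=3), 7(w=3)
  7: 2(w=4), 3(w=7), 4(w=1), 5(w=5), 6(w=3)

Step 2: Apply Dijkstra's algorithm from vertex 4:
  Visit vertex 4 (distance=0)
    Update dist[1] = 9
    Update dist[2] = 8
    Update dist[5] = 1
    Update dist[6] = 3
    Update dist[7] = 1
  Visit vertex 5 (distance=1)
  Visit vertex 7 (distance=1)
    Update dist[2] = 5
    Update dist[3] = 8
  Visit vertex 6 (distance=3)
  Visit vertex 2 (distance=5)
    Update dist[3] = 6
  Visit vertex 3 (distance=6)

Step 3: Shortest path: 4 -> 7 -> 2 -> 3
Total weight: 1 + 4 + 1 = 6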